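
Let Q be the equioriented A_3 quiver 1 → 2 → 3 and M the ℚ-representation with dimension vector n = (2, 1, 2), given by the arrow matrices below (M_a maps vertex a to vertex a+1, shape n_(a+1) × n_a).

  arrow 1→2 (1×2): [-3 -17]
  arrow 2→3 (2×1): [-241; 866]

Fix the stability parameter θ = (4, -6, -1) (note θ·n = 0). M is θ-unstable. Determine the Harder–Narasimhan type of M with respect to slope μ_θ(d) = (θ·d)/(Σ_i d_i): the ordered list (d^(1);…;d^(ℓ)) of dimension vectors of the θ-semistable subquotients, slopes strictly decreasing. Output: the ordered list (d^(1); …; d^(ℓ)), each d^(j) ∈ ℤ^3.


Interval decomposition of M: I[1,1], I[1,3], I[3,3].
HN type (ℓ=2): μ^(1)=4; μ^(2)=-1

((1, 0, 0); (1, 1, 2))


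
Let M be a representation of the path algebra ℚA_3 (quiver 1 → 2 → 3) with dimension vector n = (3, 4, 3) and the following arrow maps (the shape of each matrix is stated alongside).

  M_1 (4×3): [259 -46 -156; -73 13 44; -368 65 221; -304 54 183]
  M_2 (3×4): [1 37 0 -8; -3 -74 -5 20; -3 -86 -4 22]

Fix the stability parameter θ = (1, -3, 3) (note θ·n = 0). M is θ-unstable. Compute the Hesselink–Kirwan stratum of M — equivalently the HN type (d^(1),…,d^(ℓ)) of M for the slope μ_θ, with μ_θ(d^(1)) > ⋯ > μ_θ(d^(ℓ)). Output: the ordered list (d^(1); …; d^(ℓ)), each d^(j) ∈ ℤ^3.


Via rank(M_{q-1}∘⋯∘M_p): M ≅ I[1,3]^3, I[2,2].
μ_θ-semistable layers: μ^(1)=3; μ^(2)=-1; μ^(3)=-3

((0, 0, 3); (3, 3, 0); (0, 1, 0))


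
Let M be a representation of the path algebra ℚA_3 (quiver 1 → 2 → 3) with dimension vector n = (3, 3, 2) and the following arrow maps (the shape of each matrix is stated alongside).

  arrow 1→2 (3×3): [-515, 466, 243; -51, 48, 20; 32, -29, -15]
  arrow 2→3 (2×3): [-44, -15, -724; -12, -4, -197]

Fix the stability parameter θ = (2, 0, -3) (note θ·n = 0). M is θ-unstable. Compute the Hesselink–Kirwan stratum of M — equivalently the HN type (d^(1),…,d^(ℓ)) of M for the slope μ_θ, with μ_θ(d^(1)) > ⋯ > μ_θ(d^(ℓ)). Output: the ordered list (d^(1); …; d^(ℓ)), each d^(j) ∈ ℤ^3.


Via rank(M_{q-1}∘⋯∘M_p): M ≅ I[1,2], I[1,3]^2.
μ_θ-semistable layers: μ^(1)=1; μ^(2)=-1/3

((1, 1, 0); (2, 2, 2))


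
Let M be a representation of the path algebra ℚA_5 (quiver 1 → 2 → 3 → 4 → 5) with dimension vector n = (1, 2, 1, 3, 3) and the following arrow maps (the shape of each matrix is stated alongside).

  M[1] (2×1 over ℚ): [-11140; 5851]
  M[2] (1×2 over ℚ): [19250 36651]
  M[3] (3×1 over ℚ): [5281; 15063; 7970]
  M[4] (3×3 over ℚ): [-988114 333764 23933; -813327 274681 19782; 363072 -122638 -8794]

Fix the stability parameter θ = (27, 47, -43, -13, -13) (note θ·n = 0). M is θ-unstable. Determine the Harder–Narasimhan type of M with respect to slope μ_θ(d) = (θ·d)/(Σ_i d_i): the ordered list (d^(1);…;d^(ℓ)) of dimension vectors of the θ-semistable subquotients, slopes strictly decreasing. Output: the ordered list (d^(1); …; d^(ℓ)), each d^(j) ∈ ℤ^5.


Interval decomposition of M: I[1,5], I[2,2], I[4,5]^2.
HN type (ℓ=3): μ^(1)=47; μ^(2)=1; μ^(3)=-13

((0, 1, 0, 0, 0); (1, 1, 1, 1, 1); (0, 0, 0, 2, 2))


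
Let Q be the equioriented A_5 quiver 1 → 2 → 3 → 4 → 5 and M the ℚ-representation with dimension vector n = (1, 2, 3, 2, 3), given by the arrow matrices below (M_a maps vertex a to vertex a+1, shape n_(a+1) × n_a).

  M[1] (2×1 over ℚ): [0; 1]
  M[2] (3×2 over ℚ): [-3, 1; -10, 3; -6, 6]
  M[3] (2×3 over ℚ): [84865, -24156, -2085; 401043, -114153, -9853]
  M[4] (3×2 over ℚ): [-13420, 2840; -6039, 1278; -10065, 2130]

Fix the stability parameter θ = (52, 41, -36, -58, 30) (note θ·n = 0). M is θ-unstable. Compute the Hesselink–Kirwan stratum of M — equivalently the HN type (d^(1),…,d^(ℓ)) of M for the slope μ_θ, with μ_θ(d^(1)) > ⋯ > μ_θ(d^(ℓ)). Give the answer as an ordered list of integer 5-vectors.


Via rank(M_{q-1}∘⋯∘M_p): M ≅ I[1,5], I[2,4], I[3,3], I[5,5]^2.
μ_θ-semistable layers: μ^(1)=30; μ^(2)=-1/4; μ^(3)=-53/3; μ^(4)=-36

((0, 0, 0, 0, 3); (1, 1, 1, 1, 0); (0, 1, 1, 1, 0); (0, 0, 1, 0, 0))


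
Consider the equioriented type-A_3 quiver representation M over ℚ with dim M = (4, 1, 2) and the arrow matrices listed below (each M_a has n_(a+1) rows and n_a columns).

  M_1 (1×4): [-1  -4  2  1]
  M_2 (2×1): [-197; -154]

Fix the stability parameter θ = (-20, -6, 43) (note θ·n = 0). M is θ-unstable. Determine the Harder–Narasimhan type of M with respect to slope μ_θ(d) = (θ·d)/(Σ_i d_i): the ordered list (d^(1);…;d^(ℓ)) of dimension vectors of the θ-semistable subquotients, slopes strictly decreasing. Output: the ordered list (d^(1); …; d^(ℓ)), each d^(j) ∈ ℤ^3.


Barcode: M ≅ I[1,1]^3, I[1,3], I[3,3]. HN layers by μ_θ (3 steps, strictly decreasing):
  μ^(1)=43; μ^(2)=-6; μ^(3)=-20

((0, 0, 2); (0, 1, 0); (4, 0, 0))


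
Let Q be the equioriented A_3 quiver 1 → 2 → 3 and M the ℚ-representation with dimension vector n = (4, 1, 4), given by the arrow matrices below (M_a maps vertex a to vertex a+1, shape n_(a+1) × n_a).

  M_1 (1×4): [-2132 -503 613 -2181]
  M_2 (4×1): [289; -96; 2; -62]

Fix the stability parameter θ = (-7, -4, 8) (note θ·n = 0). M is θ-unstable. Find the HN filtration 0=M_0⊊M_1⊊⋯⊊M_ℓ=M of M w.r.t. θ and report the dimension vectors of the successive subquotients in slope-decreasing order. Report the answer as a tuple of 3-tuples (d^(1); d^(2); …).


Barcode: M ≅ I[1,1]^3, I[1,3], I[3,3]^3. HN layers by μ_θ (3 steps, strictly decreasing):
  μ^(1)=8; μ^(2)=-4; μ^(3)=-7

((0, 0, 4); (0, 1, 0); (4, 0, 0))


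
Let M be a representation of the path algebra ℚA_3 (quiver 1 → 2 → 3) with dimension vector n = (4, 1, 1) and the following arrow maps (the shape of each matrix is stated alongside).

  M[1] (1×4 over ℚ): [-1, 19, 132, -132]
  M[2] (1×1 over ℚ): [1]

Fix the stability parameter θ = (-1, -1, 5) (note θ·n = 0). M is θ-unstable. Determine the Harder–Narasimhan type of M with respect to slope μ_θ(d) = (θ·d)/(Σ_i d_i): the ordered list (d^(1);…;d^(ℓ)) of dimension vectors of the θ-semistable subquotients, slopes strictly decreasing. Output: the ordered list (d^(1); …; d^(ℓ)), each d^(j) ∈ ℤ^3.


Via rank(M_{q-1}∘⋯∘M_p): M ≅ I[1,1]^3, I[1,3].
μ_θ-semistable layers: μ^(1)=5; μ^(2)=-1

((0, 0, 1); (4, 1, 0))


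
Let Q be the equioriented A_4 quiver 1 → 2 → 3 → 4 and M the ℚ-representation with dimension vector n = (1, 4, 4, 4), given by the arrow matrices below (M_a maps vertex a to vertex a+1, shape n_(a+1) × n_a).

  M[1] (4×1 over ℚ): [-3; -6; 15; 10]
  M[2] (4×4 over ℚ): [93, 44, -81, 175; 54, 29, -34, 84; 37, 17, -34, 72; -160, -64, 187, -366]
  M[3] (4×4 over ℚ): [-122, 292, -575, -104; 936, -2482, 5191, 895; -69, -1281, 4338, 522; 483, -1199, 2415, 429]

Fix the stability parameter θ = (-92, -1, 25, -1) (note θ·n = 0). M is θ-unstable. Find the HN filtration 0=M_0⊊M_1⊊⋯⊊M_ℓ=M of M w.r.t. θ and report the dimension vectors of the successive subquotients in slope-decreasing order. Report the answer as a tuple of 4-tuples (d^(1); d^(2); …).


Via rank(M_{q-1}∘⋯∘M_p): M ≅ I[1,4], I[2,3], I[2,4]^2, I[4,4].
μ_θ-semistable layers: μ^(1)=25; μ^(2)=12; μ^(3)=-1; μ^(4)=-92

((0, 0, 1, 0); (0, 0, 3, 3); (0, 4, 0, 1); (1, 0, 0, 0))


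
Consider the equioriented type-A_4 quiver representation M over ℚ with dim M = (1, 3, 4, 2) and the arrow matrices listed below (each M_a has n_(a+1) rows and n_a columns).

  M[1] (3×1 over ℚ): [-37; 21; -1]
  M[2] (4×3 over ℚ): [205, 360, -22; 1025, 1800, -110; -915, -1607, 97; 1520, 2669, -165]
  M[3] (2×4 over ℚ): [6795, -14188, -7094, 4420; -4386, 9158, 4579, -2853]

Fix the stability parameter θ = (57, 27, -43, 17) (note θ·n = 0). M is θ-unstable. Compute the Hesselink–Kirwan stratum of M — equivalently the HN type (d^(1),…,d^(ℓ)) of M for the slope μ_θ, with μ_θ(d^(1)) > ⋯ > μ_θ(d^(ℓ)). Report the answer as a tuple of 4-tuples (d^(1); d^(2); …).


Interval decomposition of M: I[1,4], I[2,2], I[2,3], I[3,3], I[3,4].
HN type (ℓ=5): μ^(1)=27; μ^(2)=17; μ^(3)=41/3; μ^(4)=-8; μ^(5)=-43

((0, 1, 0, 0); (0, 0, 0, 2); (1, 1, 1, 0); (0, 1, 1, 0); (0, 0, 2, 0))


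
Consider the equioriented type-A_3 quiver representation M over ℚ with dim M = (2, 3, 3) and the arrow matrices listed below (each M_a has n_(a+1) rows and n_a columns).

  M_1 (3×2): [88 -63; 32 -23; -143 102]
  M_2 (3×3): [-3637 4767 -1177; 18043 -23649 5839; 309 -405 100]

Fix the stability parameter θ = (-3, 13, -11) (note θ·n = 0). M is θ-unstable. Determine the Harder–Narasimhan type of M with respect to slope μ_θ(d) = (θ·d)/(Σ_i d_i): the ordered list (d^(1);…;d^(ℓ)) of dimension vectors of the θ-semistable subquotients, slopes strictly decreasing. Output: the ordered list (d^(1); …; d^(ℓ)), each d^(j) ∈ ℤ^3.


Via rank(M_{q-1}∘⋯∘M_p): M ≅ I[1,2], I[1,3], I[2,3], I[3,3].
μ_θ-semistable layers: μ^(1)=13; μ^(2)=1; μ^(3)=-3; μ^(4)=-11

((0, 1, 0); (0, 2, 2); (2, 0, 0); (0, 0, 1))


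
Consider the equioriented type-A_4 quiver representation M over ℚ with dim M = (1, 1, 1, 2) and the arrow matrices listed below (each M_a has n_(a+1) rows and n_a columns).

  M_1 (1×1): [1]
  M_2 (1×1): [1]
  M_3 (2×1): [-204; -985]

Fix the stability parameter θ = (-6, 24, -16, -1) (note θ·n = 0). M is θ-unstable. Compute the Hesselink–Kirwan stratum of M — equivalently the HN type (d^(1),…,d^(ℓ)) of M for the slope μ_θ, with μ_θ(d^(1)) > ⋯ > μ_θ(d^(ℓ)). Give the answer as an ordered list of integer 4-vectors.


Interval decomposition of M: I[1,4], I[4,4].
HN type (ℓ=3): μ^(1)=7/3; μ^(2)=-1; μ^(3)=-6

((0, 1, 1, 1); (0, 0, 0, 1); (1, 0, 0, 0))


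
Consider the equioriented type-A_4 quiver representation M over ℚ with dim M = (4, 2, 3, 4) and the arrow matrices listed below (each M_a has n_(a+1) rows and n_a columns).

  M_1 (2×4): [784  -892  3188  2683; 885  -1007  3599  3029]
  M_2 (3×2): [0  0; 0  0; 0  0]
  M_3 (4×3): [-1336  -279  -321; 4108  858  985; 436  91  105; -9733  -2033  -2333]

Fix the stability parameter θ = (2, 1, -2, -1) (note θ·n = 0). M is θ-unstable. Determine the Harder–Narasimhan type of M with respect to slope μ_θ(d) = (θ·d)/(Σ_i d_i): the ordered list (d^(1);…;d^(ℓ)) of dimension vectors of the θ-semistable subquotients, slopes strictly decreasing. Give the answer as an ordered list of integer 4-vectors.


Barcode: M ≅ I[1,1]^2, I[1,2]^2, I[3,4]^3, I[4,4]. HN layers by μ_θ (4 steps, strictly decreasing):
  μ^(1)=2; μ^(2)=3/2; μ^(3)=-1; μ^(4)=-2

((2, 0, 0, 0); (2, 2, 0, 0); (0, 0, 0, 4); (0, 0, 3, 0))


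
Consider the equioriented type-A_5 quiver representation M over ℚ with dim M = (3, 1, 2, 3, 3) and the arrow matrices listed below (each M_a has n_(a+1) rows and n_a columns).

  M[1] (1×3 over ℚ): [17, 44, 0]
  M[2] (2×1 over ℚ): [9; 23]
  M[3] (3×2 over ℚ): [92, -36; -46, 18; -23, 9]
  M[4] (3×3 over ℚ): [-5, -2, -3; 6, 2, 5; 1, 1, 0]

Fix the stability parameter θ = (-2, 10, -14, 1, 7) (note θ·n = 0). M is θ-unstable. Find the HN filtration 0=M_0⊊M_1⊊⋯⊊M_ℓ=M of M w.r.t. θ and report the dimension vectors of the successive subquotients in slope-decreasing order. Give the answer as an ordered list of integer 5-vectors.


Via rank(M_{q-1}∘⋯∘M_p): M ≅ I[1,1]^2, I[1,3], I[3,5], I[4,5]^2.
μ_θ-semistable layers: μ^(1)=7; μ^(2)=1; μ^(3)=-2; μ^(4)=-14

((0, 0, 0, 0, 3); (0, 0, 0, 3, 0); (3, 1, 1, 0, 0); (0, 0, 1, 0, 0))


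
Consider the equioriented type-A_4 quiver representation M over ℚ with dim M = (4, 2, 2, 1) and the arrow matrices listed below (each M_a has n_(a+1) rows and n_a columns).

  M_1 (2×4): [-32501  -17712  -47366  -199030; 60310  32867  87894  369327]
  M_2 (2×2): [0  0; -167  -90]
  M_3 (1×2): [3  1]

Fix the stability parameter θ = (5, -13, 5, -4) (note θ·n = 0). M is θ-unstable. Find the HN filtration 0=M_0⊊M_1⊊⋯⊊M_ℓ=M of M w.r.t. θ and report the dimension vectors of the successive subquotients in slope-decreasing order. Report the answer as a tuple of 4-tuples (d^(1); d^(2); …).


Barcode: M ≅ I[1,1]^2, I[1,2], I[1,4], I[3,3]. HN layers by μ_θ (3 steps, strictly decreasing):
  μ^(1)=5; μ^(2)=1/2; μ^(3)=-4

((2, 0, 1, 0); (0, 0, 1, 1); (2, 2, 0, 0))


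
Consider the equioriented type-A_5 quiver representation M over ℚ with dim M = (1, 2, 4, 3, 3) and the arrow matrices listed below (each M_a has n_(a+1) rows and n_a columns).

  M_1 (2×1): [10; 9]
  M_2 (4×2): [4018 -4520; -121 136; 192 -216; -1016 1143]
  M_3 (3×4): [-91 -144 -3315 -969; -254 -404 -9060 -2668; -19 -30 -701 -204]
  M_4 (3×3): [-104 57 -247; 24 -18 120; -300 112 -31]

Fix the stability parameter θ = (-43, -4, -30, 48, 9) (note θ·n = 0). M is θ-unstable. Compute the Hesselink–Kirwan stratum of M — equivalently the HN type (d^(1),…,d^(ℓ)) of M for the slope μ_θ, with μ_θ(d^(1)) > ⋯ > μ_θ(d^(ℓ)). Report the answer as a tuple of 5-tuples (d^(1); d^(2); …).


Barcode: M ≅ I[1,4], I[2,3], I[3,5]^2, I[5,5]. HN layers by μ_θ (6 steps, strictly decreasing):
  μ^(1)=48; μ^(2)=57/2; μ^(3)=9; μ^(4)=-17; μ^(5)=-30; μ^(6)=-43

((0, 0, 0, 1, 0); (0, 0, 0, 2, 2); (0, 0, 0, 0, 1); (0, 2, 2, 0, 0); (0, 0, 2, 0, 0); (1, 0, 0, 0, 0))


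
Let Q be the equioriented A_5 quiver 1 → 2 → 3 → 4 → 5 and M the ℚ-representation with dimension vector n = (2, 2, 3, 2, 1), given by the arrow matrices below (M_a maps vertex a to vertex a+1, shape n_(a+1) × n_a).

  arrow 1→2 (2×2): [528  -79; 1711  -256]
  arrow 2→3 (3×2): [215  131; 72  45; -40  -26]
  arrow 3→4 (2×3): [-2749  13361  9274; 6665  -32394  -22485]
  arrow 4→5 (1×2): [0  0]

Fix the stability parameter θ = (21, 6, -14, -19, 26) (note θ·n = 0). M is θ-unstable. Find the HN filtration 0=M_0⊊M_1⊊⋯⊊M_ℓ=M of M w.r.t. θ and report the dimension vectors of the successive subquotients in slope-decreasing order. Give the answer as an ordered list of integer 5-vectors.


Via rank(M_{q-1}∘⋯∘M_p): M ≅ I[1,4]^2, I[3,3], I[5,5].
μ_θ-semistable layers: μ^(1)=26; μ^(2)=-3/2; μ^(3)=-14

((0, 0, 0, 0, 1); (2, 2, 2, 2, 0); (0, 0, 1, 0, 0))


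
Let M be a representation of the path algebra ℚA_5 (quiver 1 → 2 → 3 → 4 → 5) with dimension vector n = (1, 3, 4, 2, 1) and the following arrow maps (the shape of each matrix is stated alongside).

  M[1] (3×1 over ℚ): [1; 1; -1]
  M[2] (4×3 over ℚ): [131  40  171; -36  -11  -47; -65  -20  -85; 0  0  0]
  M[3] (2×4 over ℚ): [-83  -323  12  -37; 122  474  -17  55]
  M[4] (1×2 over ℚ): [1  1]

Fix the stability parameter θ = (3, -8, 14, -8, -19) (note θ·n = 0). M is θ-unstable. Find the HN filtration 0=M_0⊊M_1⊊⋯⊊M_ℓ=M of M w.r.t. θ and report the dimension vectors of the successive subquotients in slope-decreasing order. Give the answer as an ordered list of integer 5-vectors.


Interval decomposition of M: I[1,2], I[2,4], I[2,5], I[3,3]^2.
HN type (ℓ=5): μ^(1)=14; μ^(2)=3; μ^(3)=-5/2; μ^(4)=-13/3; μ^(5)=-8

((0, 0, 2, 0, 0); (0, 0, 1, 1, 0); (1, 1, 0, 0, 0); (0, 0, 1, 1, 1); (0, 2, 0, 0, 0))


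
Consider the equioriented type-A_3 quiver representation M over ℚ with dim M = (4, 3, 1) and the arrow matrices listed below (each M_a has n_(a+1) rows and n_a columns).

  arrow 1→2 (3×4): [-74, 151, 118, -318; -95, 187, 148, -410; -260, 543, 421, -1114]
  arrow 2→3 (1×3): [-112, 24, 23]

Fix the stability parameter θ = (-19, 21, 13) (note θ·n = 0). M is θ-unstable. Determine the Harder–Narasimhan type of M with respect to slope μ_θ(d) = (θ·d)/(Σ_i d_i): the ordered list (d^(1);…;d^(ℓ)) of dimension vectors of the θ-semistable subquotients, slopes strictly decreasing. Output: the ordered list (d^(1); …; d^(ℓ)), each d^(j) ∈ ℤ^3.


Barcode: M ≅ I[1,1], I[1,2]^2, I[1,3]. HN layers by μ_θ (3 steps, strictly decreasing):
  μ^(1)=21; μ^(2)=17; μ^(3)=-19

((0, 2, 0); (0, 1, 1); (4, 0, 0))


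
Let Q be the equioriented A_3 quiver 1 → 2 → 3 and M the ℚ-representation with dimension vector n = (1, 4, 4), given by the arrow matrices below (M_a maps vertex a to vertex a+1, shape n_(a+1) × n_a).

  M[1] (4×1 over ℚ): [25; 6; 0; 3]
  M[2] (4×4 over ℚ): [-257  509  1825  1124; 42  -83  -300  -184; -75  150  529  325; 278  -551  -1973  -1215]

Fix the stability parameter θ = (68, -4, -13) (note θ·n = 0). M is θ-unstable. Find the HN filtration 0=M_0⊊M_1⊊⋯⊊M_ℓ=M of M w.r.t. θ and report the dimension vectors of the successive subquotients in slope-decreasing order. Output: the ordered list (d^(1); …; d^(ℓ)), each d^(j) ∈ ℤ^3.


Barcode: M ≅ I[1,3], I[2,3]^3. HN layers by μ_θ (2 steps, strictly decreasing):
  μ^(1)=17; μ^(2)=-17/2

((1, 1, 1); (0, 3, 3))


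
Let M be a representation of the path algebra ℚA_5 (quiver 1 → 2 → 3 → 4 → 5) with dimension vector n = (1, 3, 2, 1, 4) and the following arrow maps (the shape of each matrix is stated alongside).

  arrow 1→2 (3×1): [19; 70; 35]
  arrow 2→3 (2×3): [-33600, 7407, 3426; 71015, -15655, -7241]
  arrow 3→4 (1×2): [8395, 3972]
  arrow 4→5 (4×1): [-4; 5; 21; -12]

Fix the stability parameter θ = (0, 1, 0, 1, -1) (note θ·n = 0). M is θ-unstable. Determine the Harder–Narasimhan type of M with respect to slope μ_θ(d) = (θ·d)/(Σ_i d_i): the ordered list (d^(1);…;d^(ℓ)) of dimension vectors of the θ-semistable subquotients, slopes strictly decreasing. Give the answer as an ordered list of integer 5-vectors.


Barcode: M ≅ I[1,2], I[2,3], I[2,5], I[5,5]^3. HN layers by μ_θ (5 steps, strictly decreasing):
  μ^(1)=1; μ^(2)=1/2; μ^(3)=1/4; μ^(4)=0; μ^(5)=-1

((0, 1, 0, 0, 0); (0, 1, 1, 0, 0); (0, 1, 1, 1, 1); (1, 0, 0, 0, 0); (0, 0, 0, 0, 3))


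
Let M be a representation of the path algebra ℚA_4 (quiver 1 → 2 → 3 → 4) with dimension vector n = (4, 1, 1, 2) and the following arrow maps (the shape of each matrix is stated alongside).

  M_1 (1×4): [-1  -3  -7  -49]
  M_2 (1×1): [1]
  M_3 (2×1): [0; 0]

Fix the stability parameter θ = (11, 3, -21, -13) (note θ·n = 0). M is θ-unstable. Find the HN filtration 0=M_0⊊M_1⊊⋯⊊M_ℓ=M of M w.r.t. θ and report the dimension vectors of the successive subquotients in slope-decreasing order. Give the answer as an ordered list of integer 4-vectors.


Barcode: M ≅ I[1,1]^3, I[1,3], I[4,4]^2. HN layers by μ_θ (3 steps, strictly decreasing):
  μ^(1)=11; μ^(2)=-7/3; μ^(3)=-13

((3, 0, 0, 0); (1, 1, 1, 0); (0, 0, 0, 2))


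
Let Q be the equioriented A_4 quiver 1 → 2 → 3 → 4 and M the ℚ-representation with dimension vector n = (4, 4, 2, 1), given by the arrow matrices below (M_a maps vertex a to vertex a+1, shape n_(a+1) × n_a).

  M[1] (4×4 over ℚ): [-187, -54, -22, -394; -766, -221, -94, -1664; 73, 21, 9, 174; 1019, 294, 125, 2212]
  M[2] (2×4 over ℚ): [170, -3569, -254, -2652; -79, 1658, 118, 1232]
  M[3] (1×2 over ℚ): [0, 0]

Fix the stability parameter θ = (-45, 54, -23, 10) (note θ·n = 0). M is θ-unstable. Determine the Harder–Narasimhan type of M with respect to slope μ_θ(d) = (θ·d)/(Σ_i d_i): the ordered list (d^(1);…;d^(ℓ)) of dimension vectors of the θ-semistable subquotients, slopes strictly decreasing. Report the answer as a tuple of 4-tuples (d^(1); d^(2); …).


Interval decomposition of M: I[1,2]^2, I[1,3]^2, I[4,4].
HN type (ℓ=4): μ^(1)=54; μ^(2)=31/2; μ^(3)=10; μ^(4)=-45

((0, 2, 0, 0); (0, 2, 2, 0); (0, 0, 0, 1); (4, 0, 0, 0))


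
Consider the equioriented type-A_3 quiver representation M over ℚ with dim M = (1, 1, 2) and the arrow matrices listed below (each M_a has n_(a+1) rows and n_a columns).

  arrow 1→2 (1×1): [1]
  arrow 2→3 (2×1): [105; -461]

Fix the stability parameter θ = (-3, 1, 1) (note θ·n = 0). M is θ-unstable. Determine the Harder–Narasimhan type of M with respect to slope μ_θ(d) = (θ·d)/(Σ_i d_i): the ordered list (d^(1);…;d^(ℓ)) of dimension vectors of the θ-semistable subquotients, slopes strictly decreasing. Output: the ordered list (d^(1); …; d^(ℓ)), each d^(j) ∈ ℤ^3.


Via rank(M_{q-1}∘⋯∘M_p): M ≅ I[1,3], I[3,3].
μ_θ-semistable layers: μ^(1)=1; μ^(2)=-3

((0, 1, 2); (1, 0, 0))


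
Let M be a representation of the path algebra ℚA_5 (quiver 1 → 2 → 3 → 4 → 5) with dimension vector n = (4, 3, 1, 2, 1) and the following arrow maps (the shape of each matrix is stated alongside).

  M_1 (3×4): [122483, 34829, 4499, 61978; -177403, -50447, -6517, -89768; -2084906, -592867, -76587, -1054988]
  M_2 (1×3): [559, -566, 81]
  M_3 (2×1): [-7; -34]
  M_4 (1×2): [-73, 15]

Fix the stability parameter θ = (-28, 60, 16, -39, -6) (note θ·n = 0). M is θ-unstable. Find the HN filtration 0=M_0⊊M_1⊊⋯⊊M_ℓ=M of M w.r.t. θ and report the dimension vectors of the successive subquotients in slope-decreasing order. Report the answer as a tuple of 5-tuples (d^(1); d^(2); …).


Interval decomposition of M: I[1,1], I[1,2]^2, I[1,5], I[4,4].
HN type (ℓ=4): μ^(1)=60; μ^(2)=31/4; μ^(3)=-28; μ^(4)=-39

((0, 2, 0, 0, 0); (0, 1, 1, 1, 1); (4, 0, 0, 0, 0); (0, 0, 0, 1, 0))


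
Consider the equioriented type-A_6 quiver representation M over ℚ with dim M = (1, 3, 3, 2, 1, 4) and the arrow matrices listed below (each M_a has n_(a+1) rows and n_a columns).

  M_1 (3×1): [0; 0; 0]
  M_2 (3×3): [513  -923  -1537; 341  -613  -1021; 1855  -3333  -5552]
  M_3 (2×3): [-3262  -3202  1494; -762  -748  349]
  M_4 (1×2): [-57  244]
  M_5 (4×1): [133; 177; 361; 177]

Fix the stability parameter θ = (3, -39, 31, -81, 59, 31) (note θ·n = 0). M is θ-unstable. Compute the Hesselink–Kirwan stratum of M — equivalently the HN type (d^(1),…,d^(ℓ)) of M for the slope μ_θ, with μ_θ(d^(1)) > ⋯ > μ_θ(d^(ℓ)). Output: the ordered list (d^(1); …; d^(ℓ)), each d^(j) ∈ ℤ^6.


Interval decomposition of M: I[1,1], I[2,3], I[2,4], I[2,6], I[6,6]^3.
HN type (ℓ=5): μ^(1)=45; μ^(2)=31; μ^(3)=3; μ^(4)=-25; μ^(5)=-39

((0, 0, 0, 0, 1, 1); (0, 0, 1, 0, 0, 3); (1, 0, 0, 0, 0, 0); (0, 0, 2, 2, 0, 0); (0, 3, 0, 0, 0, 0))


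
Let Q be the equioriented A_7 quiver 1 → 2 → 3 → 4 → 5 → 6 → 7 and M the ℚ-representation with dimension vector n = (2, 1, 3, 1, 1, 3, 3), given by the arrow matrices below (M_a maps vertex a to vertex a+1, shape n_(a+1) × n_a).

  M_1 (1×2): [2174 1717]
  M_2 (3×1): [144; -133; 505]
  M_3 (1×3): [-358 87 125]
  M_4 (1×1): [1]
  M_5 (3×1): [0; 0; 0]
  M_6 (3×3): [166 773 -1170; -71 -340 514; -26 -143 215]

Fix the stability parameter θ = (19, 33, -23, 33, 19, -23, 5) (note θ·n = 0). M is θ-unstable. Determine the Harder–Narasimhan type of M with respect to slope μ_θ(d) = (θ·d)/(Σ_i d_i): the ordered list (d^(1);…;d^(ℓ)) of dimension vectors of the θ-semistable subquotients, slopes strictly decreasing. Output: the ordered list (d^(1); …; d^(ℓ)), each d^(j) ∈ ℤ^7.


Interval decomposition of M: I[1,1], I[1,5], I[3,3]^2, I[6,7]^3.
HN type (ℓ=5): μ^(1)=26; μ^(2)=19; μ^(3)=29/3; μ^(4)=5; μ^(5)=-23

((0, 0, 0, 1, 1, 0, 0); (1, 0, 0, 0, 0, 0, 0); (1, 1, 1, 0, 0, 0, 0); (0, 0, 0, 0, 0, 0, 3); (0, 0, 2, 0, 0, 3, 0))


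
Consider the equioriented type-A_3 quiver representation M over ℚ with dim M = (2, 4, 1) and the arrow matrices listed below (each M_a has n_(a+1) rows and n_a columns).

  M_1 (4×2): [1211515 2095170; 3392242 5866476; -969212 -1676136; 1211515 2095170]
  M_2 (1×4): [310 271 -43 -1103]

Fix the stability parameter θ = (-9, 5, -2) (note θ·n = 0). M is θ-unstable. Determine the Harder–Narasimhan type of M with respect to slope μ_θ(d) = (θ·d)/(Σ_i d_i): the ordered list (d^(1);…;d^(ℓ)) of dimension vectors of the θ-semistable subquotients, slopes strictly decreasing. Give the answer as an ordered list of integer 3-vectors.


Interval decomposition of M: I[1,1], I[1,3], I[2,2]^3.
HN type (ℓ=3): μ^(1)=5; μ^(2)=3/2; μ^(3)=-9

((0, 3, 0); (0, 1, 1); (2, 0, 0))


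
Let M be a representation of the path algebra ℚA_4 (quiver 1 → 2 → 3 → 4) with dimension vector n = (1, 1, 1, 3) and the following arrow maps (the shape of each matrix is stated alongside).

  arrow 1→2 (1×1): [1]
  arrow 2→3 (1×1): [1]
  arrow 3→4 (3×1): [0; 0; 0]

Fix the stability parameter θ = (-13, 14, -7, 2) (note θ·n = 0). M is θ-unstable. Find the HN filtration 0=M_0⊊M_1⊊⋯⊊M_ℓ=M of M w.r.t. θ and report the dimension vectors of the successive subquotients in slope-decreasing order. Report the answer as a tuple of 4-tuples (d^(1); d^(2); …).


Barcode: M ≅ I[1,3], I[4,4]^3. HN layers by μ_θ (3 steps, strictly decreasing):
  μ^(1)=7/2; μ^(2)=2; μ^(3)=-13

((0, 1, 1, 0); (0, 0, 0, 3); (1, 0, 0, 0))


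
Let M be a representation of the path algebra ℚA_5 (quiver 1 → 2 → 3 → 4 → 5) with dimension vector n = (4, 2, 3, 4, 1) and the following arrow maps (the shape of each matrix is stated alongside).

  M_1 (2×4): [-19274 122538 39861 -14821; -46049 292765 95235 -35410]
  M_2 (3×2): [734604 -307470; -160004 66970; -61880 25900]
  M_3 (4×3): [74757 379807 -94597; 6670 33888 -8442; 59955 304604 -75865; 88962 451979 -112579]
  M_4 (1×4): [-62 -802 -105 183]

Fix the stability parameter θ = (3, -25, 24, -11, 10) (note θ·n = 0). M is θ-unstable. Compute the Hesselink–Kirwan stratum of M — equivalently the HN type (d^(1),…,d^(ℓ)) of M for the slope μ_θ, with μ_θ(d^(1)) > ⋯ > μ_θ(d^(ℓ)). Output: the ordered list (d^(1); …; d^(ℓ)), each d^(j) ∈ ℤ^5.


Barcode: M ≅ I[1,1]^2, I[1,2], I[1,4], I[3,4], I[3,5], I[4,4]. HN layers by μ_θ (4 steps, strictly decreasing):
  μ^(1)=10; μ^(2)=13/2; μ^(3)=3; μ^(4)=-11

((0, 0, 0, 0, 1); (0, 0, 3, 3, 0); (2, 0, 0, 0, 0); (2, 2, 0, 1, 0))


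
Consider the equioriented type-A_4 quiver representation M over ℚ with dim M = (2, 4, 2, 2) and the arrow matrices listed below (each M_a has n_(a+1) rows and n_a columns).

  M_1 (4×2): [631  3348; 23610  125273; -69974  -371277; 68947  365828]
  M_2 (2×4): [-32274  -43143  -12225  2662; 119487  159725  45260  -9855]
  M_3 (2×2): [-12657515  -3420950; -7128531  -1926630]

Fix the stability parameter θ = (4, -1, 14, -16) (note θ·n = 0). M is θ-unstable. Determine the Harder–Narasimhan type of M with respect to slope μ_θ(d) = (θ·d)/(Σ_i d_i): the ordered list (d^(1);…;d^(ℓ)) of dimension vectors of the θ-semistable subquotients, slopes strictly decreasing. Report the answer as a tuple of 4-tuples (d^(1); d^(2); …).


Interval decomposition of M: I[1,2], I[1,3], I[2,2], I[2,4], I[4,4].
HN type (ℓ=4): μ^(1)=14; μ^(2)=3/2; μ^(3)=-1; μ^(4)=-16

((0, 0, 1, 0); (2, 2, 0, 0); (0, 2, 1, 1); (0, 0, 0, 1))


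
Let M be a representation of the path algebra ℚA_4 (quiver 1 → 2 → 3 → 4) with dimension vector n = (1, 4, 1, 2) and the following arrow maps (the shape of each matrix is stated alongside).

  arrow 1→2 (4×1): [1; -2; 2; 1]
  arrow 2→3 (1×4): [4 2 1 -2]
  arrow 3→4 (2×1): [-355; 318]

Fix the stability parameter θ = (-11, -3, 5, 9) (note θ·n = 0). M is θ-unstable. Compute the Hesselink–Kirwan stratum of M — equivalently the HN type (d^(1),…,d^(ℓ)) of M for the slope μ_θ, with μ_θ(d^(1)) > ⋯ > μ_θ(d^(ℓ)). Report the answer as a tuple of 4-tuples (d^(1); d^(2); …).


Interval decomposition of M: I[1,2], I[2,2]^2, I[2,4], I[4,4].
HN type (ℓ=4): μ^(1)=9; μ^(2)=5; μ^(3)=-3; μ^(4)=-11

((0, 0, 0, 2); (0, 0, 1, 0); (0, 4, 0, 0); (1, 0, 0, 0))


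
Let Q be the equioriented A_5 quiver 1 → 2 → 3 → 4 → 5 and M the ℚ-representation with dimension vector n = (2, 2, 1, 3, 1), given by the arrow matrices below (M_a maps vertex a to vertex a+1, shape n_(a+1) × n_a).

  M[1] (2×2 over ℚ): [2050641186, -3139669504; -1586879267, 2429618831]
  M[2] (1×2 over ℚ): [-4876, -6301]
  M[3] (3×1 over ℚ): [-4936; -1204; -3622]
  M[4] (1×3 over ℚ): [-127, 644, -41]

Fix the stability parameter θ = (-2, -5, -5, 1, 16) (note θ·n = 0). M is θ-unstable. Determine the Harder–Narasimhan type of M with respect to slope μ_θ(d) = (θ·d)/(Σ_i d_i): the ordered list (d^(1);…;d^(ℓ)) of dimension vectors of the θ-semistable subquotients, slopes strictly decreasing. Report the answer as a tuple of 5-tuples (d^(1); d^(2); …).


Interval decomposition of M: I[1,2], I[1,5], I[4,4]^2.
HN type (ℓ=4): μ^(1)=16; μ^(2)=1; μ^(3)=-7/2; μ^(4)=-4

((0, 0, 0, 0, 1); (0, 0, 0, 3, 0); (1, 1, 0, 0, 0); (1, 1, 1, 0, 0))


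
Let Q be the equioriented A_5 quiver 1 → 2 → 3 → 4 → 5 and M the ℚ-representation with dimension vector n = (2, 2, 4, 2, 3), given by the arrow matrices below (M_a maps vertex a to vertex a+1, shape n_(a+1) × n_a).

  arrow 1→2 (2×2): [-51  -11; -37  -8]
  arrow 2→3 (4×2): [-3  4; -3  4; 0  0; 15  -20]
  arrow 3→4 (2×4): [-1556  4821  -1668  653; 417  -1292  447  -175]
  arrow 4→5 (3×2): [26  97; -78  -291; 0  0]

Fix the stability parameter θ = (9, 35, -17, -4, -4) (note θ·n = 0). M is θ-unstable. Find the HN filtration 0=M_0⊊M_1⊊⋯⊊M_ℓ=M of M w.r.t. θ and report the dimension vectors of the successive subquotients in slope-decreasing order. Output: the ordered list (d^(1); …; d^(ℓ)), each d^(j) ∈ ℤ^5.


Interval decomposition of M: I[1,2], I[1,3], I[3,3], I[3,4], I[3,5], I[5,5]^2.
HN type (ℓ=4): μ^(1)=35; μ^(2)=9; μ^(3)=-4; μ^(4)=-17

((0, 1, 0, 0, 0); (2, 1, 1, 0, 0); (0, 0, 0, 2, 3); (0, 0, 3, 0, 0))


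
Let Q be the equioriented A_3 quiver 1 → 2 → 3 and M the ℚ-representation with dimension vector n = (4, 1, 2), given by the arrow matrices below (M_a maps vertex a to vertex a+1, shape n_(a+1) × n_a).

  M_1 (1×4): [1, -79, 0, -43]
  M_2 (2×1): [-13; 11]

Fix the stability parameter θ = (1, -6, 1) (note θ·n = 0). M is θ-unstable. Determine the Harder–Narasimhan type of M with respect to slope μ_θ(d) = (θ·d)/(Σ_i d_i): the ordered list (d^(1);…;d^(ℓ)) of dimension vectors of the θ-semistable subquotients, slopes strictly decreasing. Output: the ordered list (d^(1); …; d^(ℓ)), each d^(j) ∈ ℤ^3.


Via rank(M_{q-1}∘⋯∘M_p): M ≅ I[1,1]^3, I[1,3], I[3,3].
μ_θ-semistable layers: μ^(1)=1; μ^(2)=-5/2

((3, 0, 2); (1, 1, 0))


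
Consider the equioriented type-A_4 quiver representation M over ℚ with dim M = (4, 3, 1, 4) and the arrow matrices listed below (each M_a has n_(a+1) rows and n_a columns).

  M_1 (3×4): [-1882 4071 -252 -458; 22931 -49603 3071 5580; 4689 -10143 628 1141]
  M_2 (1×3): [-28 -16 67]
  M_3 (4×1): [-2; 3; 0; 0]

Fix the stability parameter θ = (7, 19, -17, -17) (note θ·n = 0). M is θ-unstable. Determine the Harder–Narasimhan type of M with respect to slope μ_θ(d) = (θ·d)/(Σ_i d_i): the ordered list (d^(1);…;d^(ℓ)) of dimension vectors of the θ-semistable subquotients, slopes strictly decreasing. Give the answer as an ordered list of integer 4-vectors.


Barcode: M ≅ I[1,1], I[1,2]^2, I[1,4], I[4,4]^3. HN layers by μ_θ (4 steps, strictly decreasing):
  μ^(1)=19; μ^(2)=7; μ^(3)=-2; μ^(4)=-17

((0, 2, 0, 0); (3, 0, 0, 0); (1, 1, 1, 1); (0, 0, 0, 3))


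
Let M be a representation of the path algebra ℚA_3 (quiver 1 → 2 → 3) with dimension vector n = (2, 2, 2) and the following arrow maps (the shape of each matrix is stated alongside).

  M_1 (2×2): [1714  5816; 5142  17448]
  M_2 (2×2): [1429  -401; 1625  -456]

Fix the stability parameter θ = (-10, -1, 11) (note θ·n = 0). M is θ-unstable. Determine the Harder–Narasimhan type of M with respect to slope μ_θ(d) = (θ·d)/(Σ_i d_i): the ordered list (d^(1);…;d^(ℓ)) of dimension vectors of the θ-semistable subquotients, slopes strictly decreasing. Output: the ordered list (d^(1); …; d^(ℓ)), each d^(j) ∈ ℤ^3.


Via rank(M_{q-1}∘⋯∘M_p): M ≅ I[1,1], I[1,3], I[2,3].
μ_θ-semistable layers: μ^(1)=11; μ^(2)=-1; μ^(3)=-10

((0, 0, 2); (0, 2, 0); (2, 0, 0))


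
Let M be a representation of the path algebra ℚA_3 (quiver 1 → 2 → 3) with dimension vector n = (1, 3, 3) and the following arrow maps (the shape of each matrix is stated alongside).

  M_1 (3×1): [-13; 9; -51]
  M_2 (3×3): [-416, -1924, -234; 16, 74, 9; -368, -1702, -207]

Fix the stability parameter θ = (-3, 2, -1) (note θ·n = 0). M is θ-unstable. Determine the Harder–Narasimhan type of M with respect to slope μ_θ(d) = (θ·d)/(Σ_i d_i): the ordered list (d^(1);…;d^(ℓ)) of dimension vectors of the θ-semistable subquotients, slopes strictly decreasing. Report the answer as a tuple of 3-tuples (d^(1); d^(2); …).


Interval decomposition of M: I[1,3], I[2,2]^2, I[3,3]^2.
HN type (ℓ=4): μ^(1)=2; μ^(2)=1/2; μ^(3)=-1; μ^(4)=-3

((0, 2, 0); (0, 1, 1); (0, 0, 2); (1, 0, 0))


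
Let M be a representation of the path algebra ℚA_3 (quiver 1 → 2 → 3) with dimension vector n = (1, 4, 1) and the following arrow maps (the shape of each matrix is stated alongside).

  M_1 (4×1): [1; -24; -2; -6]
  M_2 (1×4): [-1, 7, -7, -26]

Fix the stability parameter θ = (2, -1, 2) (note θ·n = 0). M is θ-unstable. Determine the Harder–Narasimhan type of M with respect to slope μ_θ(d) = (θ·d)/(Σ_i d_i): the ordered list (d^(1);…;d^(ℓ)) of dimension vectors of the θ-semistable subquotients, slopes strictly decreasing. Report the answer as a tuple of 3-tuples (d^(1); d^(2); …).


Via rank(M_{q-1}∘⋯∘M_p): M ≅ I[1,3], I[2,2]^3.
μ_θ-semistable layers: μ^(1)=2; μ^(2)=1/2; μ^(3)=-1

((0, 0, 1); (1, 1, 0); (0, 3, 0))


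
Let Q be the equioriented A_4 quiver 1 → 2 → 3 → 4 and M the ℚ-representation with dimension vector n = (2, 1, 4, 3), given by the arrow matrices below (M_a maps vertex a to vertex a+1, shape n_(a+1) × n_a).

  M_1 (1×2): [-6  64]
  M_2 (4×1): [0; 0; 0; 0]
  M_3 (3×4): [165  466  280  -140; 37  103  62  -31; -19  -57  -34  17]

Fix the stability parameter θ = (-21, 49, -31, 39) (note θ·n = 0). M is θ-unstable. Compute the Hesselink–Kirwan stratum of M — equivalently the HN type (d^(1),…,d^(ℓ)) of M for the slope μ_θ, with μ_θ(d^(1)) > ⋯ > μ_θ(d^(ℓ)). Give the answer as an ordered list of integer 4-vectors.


Barcode: M ≅ I[1,1], I[1,2], I[3,3]^2, I[3,4]^2, I[4,4]. HN layers by μ_θ (4 steps, strictly decreasing):
  μ^(1)=49; μ^(2)=39; μ^(3)=-21; μ^(4)=-31

((0, 1, 0, 0); (0, 0, 0, 3); (2, 0, 0, 0); (0, 0, 4, 0))


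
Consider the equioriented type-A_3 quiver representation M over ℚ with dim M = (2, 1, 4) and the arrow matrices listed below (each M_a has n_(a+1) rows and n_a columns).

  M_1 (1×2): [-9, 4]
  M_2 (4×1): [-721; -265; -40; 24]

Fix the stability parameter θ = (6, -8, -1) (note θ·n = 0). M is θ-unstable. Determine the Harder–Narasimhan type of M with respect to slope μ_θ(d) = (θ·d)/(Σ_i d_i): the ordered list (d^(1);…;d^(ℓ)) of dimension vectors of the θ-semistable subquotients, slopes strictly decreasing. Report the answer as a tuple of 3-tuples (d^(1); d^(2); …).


Interval decomposition of M: I[1,1], I[1,3], I[3,3]^3.
HN type (ℓ=2): μ^(1)=6; μ^(2)=-1

((1, 0, 0); (1, 1, 4))


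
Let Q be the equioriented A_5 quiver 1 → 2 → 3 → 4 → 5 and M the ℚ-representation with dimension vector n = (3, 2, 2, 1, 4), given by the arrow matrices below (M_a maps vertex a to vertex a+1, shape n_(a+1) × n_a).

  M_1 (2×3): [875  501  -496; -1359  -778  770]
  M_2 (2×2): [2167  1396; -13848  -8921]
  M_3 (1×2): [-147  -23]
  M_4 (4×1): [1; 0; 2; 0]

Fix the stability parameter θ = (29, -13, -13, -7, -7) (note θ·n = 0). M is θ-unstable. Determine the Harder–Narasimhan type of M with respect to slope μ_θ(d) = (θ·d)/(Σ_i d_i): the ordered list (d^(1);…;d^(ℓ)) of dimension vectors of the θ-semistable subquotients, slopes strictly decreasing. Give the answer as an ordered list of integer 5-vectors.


Barcode: M ≅ I[1,1], I[1,3], I[1,5], I[5,5]^3. HN layers by μ_θ (4 steps, strictly decreasing):
  μ^(1)=29; μ^(2)=1; μ^(3)=-11/5; μ^(4)=-7

((1, 0, 0, 0, 0); (1, 1, 1, 0, 0); (1, 1, 1, 1, 1); (0, 0, 0, 0, 3))


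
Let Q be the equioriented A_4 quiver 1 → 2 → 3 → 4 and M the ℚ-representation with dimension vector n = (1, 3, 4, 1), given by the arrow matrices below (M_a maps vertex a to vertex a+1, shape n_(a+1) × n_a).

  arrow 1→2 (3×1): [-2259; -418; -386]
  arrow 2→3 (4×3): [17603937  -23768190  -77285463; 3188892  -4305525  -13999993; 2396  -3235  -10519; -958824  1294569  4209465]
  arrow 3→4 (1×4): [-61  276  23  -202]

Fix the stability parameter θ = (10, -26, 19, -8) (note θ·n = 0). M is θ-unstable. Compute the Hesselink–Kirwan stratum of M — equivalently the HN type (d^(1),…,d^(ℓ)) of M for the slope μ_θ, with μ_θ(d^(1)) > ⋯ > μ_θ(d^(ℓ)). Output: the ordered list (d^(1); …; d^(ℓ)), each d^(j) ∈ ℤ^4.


Via rank(M_{q-1}∘⋯∘M_p): M ≅ I[1,4], I[2,2], I[2,3], I[3,3]^2.
μ_θ-semistable layers: μ^(1)=19; μ^(2)=11/2; μ^(3)=-8; μ^(4)=-26

((0, 0, 3, 0); (0, 0, 1, 1); (1, 1, 0, 0); (0, 2, 0, 0))


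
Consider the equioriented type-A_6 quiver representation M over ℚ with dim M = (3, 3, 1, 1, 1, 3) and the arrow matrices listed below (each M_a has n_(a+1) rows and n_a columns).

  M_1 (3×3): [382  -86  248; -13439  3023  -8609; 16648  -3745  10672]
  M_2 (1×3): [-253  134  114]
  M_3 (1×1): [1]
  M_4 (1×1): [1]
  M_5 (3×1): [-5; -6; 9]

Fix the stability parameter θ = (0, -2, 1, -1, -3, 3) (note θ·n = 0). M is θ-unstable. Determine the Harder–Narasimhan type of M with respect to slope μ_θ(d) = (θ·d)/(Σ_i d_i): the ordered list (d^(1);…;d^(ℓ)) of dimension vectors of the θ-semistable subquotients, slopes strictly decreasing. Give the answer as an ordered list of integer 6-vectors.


Via rank(M_{q-1}∘⋯∘M_p): M ≅ I[1,2]^2, I[1,6], I[6,6]^2.
μ_θ-semistable layers: μ^(1)=3; μ^(2)=-1

((0, 0, 0, 0, 0, 3); (3, 3, 1, 1, 1, 0))


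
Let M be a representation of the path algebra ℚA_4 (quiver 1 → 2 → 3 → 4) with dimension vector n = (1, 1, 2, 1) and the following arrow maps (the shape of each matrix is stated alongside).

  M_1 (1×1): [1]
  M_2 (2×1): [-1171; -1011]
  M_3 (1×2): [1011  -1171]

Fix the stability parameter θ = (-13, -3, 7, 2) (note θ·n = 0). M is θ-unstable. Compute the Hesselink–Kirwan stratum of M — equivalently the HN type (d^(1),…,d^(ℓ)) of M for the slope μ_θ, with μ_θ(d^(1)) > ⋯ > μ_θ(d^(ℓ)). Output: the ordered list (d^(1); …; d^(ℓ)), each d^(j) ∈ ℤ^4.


Via rank(M_{q-1}∘⋯∘M_p): M ≅ I[1,3], I[3,4].
μ_θ-semistable layers: μ^(1)=7; μ^(2)=9/2; μ^(3)=-3; μ^(4)=-13

((0, 0, 1, 0); (0, 0, 1, 1); (0, 1, 0, 0); (1, 0, 0, 0))


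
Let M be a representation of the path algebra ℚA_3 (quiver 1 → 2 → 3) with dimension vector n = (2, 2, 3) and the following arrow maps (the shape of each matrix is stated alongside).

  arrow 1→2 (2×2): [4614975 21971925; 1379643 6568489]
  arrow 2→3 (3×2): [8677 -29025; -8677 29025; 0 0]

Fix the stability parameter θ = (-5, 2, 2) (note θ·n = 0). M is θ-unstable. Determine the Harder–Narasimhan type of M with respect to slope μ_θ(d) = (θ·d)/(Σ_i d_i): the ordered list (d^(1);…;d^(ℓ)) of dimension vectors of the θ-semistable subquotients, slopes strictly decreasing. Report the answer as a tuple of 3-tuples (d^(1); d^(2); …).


Via rank(M_{q-1}∘⋯∘M_p): M ≅ I[1,1], I[1,2], I[2,3], I[3,3]^2.
μ_θ-semistable layers: μ^(1)=2; μ^(2)=-5

((0, 2, 3); (2, 0, 0))


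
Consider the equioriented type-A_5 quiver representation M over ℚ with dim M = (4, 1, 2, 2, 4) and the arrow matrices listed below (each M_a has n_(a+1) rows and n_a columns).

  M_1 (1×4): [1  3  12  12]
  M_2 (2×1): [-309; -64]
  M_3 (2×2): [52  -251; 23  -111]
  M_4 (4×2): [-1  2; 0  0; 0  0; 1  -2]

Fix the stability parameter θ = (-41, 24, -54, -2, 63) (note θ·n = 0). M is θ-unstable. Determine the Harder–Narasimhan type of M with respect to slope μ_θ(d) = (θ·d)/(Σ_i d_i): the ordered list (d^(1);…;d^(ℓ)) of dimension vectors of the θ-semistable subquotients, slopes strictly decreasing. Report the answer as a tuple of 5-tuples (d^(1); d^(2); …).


Via rank(M_{q-1}∘⋯∘M_p): M ≅ I[1,1]^3, I[1,5], I[3,4], I[5,5]^3.
μ_θ-semistable layers: μ^(1)=63; μ^(2)=-2; μ^(3)=-15; μ^(4)=-41; μ^(5)=-54

((0, 0, 0, 0, 4); (0, 0, 0, 2, 0); (0, 1, 1, 0, 0); (4, 0, 0, 0, 0); (0, 0, 1, 0, 0))
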